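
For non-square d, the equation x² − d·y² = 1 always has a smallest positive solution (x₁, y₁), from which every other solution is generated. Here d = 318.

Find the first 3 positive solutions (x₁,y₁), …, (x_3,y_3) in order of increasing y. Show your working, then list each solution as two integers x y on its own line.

√318 → a₀=17, period (1,4,1,34); ℓ=4 even so k=3
i=0: a=17 ⇒ p=17, q=1
…
i=2: a=4 ⇒ p=89, q=5
i=3: a=1 ⇒ p=107, q=6
(x₁, y₁) = (107, 6);  107² − 318·6² = 1 ✓
n=2: (107,6)∘(107,6) = (107·107+318·6·6, 107·6+6·107) = (22897,1284)
n=3: (22897,1284)∘(107,6) = (107·22897+318·6·1284, 107·1284+6·22897) = (4899851,274770)

107 6
22897 1284
4899851 274770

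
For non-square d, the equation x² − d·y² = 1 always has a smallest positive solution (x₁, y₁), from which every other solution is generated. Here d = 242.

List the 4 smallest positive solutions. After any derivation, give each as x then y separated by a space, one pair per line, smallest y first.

√242 = [15; 1,1,3,1,14,1,3,1,1,30, …], period ℓ=10 (even) → k=9
i=0: a=15 ⇒ p=15, q=1
i=1: a=1 ⇒ p=16, q=1
i=2: a=1 ⇒ p=31, q=2
i=3: a=3 ⇒ p=109, q=7
i=4: a=1 ⇒ p=140, q=9
i=5: a=14 ⇒ p=2069, q=133
…
i=8: a=1 ⇒ p=10905, q=701
i=9: a=1 ⇒ p=19601, q=1260
(x₁, y₁) = (19601, 1260);  19601² − 242·1260² = 1 ✓
n=2: (19601,1260)∘(19601,1260) = (19601·19601+242·1260·1260, 19601·1260+1260·19601) = (768398401,49394520)
n=3: (768398401,49394520)∘(19601,1260) = (19601·768398401+242·1260·49394520, 19601·49394520+1260·768398401) = (30122754096401,1936363971780)
n=4: (30122754096401,1936363971780)∘(19601,1260) = (19601·30122754096401+242·1260·1936363971780, 19601·1936363971780+1260·30122754096401) = (1180872205318713601,75909340372325040)

19601 1260
768398401 49394520
30122754096401 1936363971780
1180872205318713601 75909340372325040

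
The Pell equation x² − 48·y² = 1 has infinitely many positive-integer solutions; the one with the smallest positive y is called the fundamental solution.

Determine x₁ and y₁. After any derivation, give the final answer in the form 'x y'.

7 1

[6; 1,12] for √48; ℓ=2 ⇒ convergent index 1
a_0=6:  p_0=6·1+0=6,  q_0=6·0+1=1
a_1=1:  p_1=1·6+1=7,  q_1=1·1+0=1
(x₁, y₁) = (7, 1);  7² − 48·1² = 1 ✓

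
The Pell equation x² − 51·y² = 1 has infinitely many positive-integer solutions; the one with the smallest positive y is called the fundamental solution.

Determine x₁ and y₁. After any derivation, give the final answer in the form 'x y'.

50 7

√51 = [7; 7,14, …], period ℓ=2 (even) → k=1
step 0: (7, 1)  from 7·(1,0) + (0,1)
step 1: (50, 7)  from 7·(7,1) + (1,0)
(x₁, y₁) = (50, 7);  50² − 51·7² = 1 ✓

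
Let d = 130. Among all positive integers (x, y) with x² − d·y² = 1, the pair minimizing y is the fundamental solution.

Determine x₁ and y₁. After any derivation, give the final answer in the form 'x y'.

6499 570

d=130: √d = [11; 2,2,22] (ℓ=3, odd), read p_5/q_5
step 0: (11, 1)  from 11·(1,0) + (0,1)
step 1: (23, 2)  from 2·(11,1) + (1,0)
…
step 3: (1277, 112)  from 22·(57,5) + (23,2)
step 4: (2611, 229)  from 2·(1277,112) + (57,5)
step 5: (6499, 570)  from 2·(2611,229) + (1277,112)
→ (6499, 570).  Check: 6499²=42237001, 130·570²=42237000, difference 1.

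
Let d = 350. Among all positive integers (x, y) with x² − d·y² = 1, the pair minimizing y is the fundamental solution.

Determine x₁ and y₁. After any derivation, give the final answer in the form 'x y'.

449 24

√350 = [18; 1,2,2,2,1,36, …], period ℓ=6 (even) → k=5
k=0  a_k=18  p_k/q_k = 18/1
k=1  a_k=1  p_k/q_k = 19/1
…
k=3  a_k=2  p_k/q_k = 131/7
k=4  a_k=2  p_k/q_k = 318/17
k=5  a_k=1  p_k/q_k = 449/24
fundamental: x₁=449, y₁=24  (since 201601 − 350·576 = 1)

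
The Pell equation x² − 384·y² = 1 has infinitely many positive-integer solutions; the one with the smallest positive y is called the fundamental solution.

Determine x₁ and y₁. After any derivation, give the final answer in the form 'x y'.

4801 245

[19; 1,1,2,9,2,1,1,38] for √384; ℓ=8 ⇒ convergent index 7
i=0: a=19 ⇒ p=19, q=1
i=1: a=1 ⇒ p=20, q=1
i=2: a=1 ⇒ p=39, q=2
i=3: a=2 ⇒ p=98, q=5
i=4: a=9 ⇒ p=921, q=47
i=5: a=2 ⇒ p=1940, q=99
i=6: a=1 ⇒ p=2861, q=146
i=7: a=1 ⇒ p=4801, q=245
→ (4801, 245).  Check: 4801²=23049601, 384·245²=23049600, difference 1.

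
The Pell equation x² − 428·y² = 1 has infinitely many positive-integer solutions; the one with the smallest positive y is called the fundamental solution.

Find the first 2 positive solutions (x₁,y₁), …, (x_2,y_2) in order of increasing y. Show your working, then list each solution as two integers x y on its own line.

[20; 1,2,4,1,5,10,5,1,4,2,1,40] for √428; ℓ=12 ⇒ convergent index 11
step 0: (20, 1)  from 20·(1,0) + (0,1)
…
step 6: (19571, 946)  from 10·(1924,93) + (331,16)
step 7: (99779, 4823)  from 5·(19571,946) + (1924,93)
step 8: (119350, 5769)  from 1·(99779,4823) + (19571,946)
…
step 10: (1273708, 61567)  from 2·(577179,27899) + (119350,5769)
step 11: (1850887, 89466)  from 1·(1273708,61567) + (577179,27899)
fundamental: x₁=1850887, y₁=89466  (since 3425782686769 − 428·8004165156 = 1)
k=2:  x_2 = 1850887·1850887+428·89466·89466 = 6851565373537,  y_2 = 1850887·89466+89466·1850887 = 331182912684

1850887 89466
6851565373537 331182912684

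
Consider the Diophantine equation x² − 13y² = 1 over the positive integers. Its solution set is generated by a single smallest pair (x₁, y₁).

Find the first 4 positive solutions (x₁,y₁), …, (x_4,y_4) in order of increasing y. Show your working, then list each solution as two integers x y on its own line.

d=13: √d = [3; 1,1,1,1,6] (ℓ=5, odd), read p_9/q_9
i=0: a=3 ⇒ p=3, q=1
i=1: a=1 ⇒ p=4, q=1
i=2: a=1 ⇒ p=7, q=2
i=3: a=1 ⇒ p=11, q=3
i=4: a=1 ⇒ p=18, q=5
i=5: a=6 ⇒ p=119, q=33
i=6: a=1 ⇒ p=137, q=38
i=7: a=1 ⇒ p=256, q=71
i=8: a=1 ⇒ p=393, q=109
i=9: a=1 ⇒ p=649, q=180
fundamental: x₁=649, y₁=180  (since 421201 − 13·32400 = 1)
(x_2, y_2) = (649·649 + 13·180·180, 649·180 + 180·649) = (842401, 233640)
(x_3, y_3) = (649·842401 + 13·180·233640, 649·233640 + 180·842401) = (1093435849, 303264540)
(x_4, y_4) = (649·1093435849 + 13·180·303264540, 649·303264540 + 180·1093435849) = (1419278889601, 393637139280)

649 180
842401 233640
1093435849 303264540
1419278889601 393637139280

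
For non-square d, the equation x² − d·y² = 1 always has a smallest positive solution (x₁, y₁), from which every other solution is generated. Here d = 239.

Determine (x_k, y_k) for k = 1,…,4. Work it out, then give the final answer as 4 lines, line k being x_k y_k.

6195120 400729
76759023628799 4965128484960
951062724926484326640 61519133559490389671
11783895416893046404284364801 762236829394135240588726080

d=239: √d = [15; 2,5,1,2,4,15,4,2,1,5,2,30] (ℓ=12, even), read p_11/q_11
i=0: a=15 ⇒ p=15, q=1
i=1: a=2 ⇒ p=31, q=2
…
i=3: a=1 ⇒ p=201, q=13
i=4: a=2 ⇒ p=572, q=37
i=5: a=4 ⇒ p=2489, q=161
i=6: a=15 ⇒ p=37907, q=2452
i=7: a=4 ⇒ p=154117, q=9969
…
i=9: a=1 ⇒ p=500258, q=32359
i=10: a=5 ⇒ p=2847431, q=184185
i=11: a=2 ⇒ p=6195120, q=400729
(x₁, y₁) = (6195120, 400729);  6195120² − 239·400729² = 1 ✓
(6195120+400729√239)^2 = 76759023628799 + 4965128484960√239
(6195120+400729√239)^3 = 951062724926484326640 + 61519133559490389671√239
(6195120+400729√239)^4 = 11783895416893046404284364801 + 762236829394135240588726080√239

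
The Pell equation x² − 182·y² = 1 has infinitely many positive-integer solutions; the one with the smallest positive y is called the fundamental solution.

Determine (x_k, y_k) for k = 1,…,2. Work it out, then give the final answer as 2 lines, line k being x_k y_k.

√182 → a₀=13, period (2,26); ℓ=2 even so k=1
a_0=13:  p_0=13·1+0=13,  q_0=13·0+1=1
a_1=2:  p_1=2·13+1=27,  q_1=2·1+0=2
(x₁, y₁) = (27, 2);  27² − 182·2² = 1 ✓
(27+2√182)^2 = 1457 + 108√182

27 2
1457 108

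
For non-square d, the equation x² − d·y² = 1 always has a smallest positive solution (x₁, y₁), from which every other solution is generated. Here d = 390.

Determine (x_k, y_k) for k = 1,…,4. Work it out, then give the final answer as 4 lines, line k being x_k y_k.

79 4
12481 632
1971919 99852
311550721 15775984

√390 → a₀=19, period (1,2,1,38); ℓ=4 even so k=3
a_0=19:  p_0=19·1+0=19,  q_0=19·0+1=1
a_1=1:  p_1=1·19+1=20,  q_1=1·1+0=1
a_2=2:  p_2=2·20+19=59,  q_2=2·1+1=3
a_3=1:  p_3=1·59+20=79,  q_3=1·3+1=4
→ (79, 4).  Check: 79²=6241, 390·4²=6240, difference 1.
(x_2, y_2) = (79·79 + 390·4·4, 79·4 + 4·79) = (12481, 632)
(x_3, y_3) = (79·12481 + 390·4·632, 79·632 + 4·12481) = (1971919, 99852)
(x_4, y_4) = (79·1971919 + 390·4·99852, 79·99852 + 4·1971919) = (311550721, 15775984)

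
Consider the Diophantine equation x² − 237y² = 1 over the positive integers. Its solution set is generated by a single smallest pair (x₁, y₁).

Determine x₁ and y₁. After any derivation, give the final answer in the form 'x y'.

√237 = [15; 2,1,1,7,10,7,1,1,2,30, …], period ℓ=10 (even) → k=9
a_0=15:  p_0=15·1+0=15,  q_0=15·0+1=1
a_1=2:  p_1=2·15+1=31,  q_1=2·1+0=2
…
a_4=7:  p_4=7·77+46=585,  q_4=7·5+3=38
…
a_6=7:  p_6=7·5927+585=42074,  q_6=7·385+38=2733
a_7=1:  p_7=1·42074+5927=48001,  q_7=1·2733+385=3118
a_8=1:  p_8=1·48001+42074=90075,  q_8=1·3118+2733=5851
a_9=2:  p_9=2·90075+48001=228151,  q_9=2·5851+3118=14820
fundamental: x₁=228151, y₁=14820  (since 52052878801 − 237·219632400 = 1)

228151 14820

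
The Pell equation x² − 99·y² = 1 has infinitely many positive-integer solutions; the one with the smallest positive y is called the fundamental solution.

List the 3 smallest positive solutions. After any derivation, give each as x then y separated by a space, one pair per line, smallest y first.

√99 = [9; 1,18, …], period ℓ=2 (even) → k=1
k=0  a_k=9  p_k/q_k = 9/1
k=1  a_k=1  p_k/q_k = 10/1
fundamental: x₁=10, y₁=1  (since 100 − 99·1 = 1)
(x_2, y_2) = (10·10 + 99·1·1, 10·1 + 1·10) = (199, 20)
(x_3, y_3) = (10·199 + 99·1·20, 10·20 + 1·199) = (3970, 399)

10 1
199 20
3970 399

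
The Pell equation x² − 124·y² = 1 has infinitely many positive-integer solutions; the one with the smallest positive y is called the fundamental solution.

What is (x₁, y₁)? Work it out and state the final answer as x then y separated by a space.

4620799 414960

√124 → a₀=11, period (7,2,1,1,1,…,2,7,22); ℓ=16 even so k=15
k=0  a_k=11  p_k/q_k = 11/1
…
k=2  a_k=2  p_k/q_k = 167/15
…
k=4  a_k=1  p_k/q_k = 412/37
k=5  a_k=1  p_k/q_k = 657/59
…
k=8  a_k=4  p_k/q_k = 14543/1306
k=9  a_k=1  p_k/q_k = 17583/1579
k=10  a_k=3  p_k/q_k = 67292/6043
…
k=12  a_k=1  p_k/q_k = 152167/13665
k=13  a_k=1  p_k/q_k = 237042/21287
k=14  a_k=2  p_k/q_k = 626251/56239
k=15  a_k=7  p_k/q_k = 4620799/414960
fundamental: x₁=4620799, y₁=414960  (since 21351783398401 − 124·172191801600 = 1)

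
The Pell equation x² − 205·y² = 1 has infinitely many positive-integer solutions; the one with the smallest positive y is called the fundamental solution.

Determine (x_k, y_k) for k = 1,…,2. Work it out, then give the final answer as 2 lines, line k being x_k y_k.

39689 2772
3150433441 220035816

√205 = [14; 3,6,1,4,1,6,3,28, …], period ℓ=8 (even) → k=7
a_0=14:  p_0=14·1+0=14,  q_0=14·0+1=1
…
a_2=6:  p_2=6·43+14=272,  q_2=6·3+1=19
…
a_5=1:  p_5=1·1532+315=1847,  q_5=1·107+22=129
a_6=6:  p_6=6·1847+1532=12614,  q_6=6·129+107=881
a_7=3:  p_7=3·12614+1847=39689,  q_7=3·881+129=2772
fundamental: x₁=39689, y₁=2772  (since 1575216721 − 205·7683984 = 1)
k=2:  x_2 = 39689·39689+205·2772·2772 = 3150433441,  y_2 = 39689·2772+2772·39689 = 220035816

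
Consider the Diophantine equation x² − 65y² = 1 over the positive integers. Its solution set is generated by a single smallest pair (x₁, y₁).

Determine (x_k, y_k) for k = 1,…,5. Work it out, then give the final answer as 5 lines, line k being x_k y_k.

√65 = [8; 16, …], period ℓ=1 (odd) → k=1
step 0: (8, 1)  from 8·(1,0) + (0,1)
step 1: (129, 16)  from 16·(8,1) + (1,0)
(x₁, y₁) = (129, 16);  129² − 65·16² = 1 ✓
k=2:  x_2 = 129·129+65·16·16 = 33281,  y_2 = 129·16+16·129 = 4128
k=3:  x_3 = 129·33281+65·16·4128 = 8586369,  y_3 = 129·4128+16·33281 = 1065008
k=4:  x_4 = 129·8586369+65·16·1065008 = 2215249921,  y_4 = 129·1065008+16·8586369 = 274767936
k=5:  x_5 = 129·2215249921+65·16·274767936 = 571525893249,  y_5 = 129·274767936+16·2215249921 = 70889062480

129 16
33281 4128
8586369 1065008
2215249921 274767936
571525893249 70889062480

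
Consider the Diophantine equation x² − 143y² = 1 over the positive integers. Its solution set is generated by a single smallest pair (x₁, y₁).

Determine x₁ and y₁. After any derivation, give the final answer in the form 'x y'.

12 1

[11; 1,22] for √143; ℓ=2 ⇒ convergent index 1
a_0=11:  p_0=11·1+0=11,  q_0=11·0+1=1
a_1=1:  p_1=1·11+1=12,  q_1=1·1+0=1
fundamental: x₁=12, y₁=1  (since 144 − 143·1 = 1)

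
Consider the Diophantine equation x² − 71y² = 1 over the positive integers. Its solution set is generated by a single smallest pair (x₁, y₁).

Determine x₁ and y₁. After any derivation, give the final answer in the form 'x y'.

3480 413

d=71: √d = [8; 2,2,1,7,1,2,2,16] (ℓ=8, even), read p_7/q_7
i=0: a=8 ⇒ p=8, q=1
…
i=3: a=1 ⇒ p=59, q=7
i=4: a=7 ⇒ p=455, q=54
…
i=6: a=2 ⇒ p=1483, q=176
i=7: a=2 ⇒ p=3480, q=413
→ (3480, 413).  Check: 3480²=12110400, 71·413²=12110399, difference 1.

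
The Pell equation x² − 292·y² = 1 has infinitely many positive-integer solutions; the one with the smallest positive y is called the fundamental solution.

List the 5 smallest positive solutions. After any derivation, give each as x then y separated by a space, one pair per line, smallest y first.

√292 → a₀=17, period (11,2,1,3,8,3,1,2,11,34); ℓ=10 even so k=9
i=0: a=17 ⇒ p=17, q=1
i=1: a=11 ⇒ p=188, q=11
i=2: a=2 ⇒ p=393, q=23
i=3: a=1 ⇒ p=581, q=34
i=4: a=3 ⇒ p=2136, q=125
…
i=7: a=1 ⇒ p=72812, q=4261
i=8: a=2 ⇒ p=200767, q=11749
i=9: a=11 ⇒ p=2281249, q=133500
(x₁, y₁) = (2281249, 133500);  2281249² − 292·133500² = 1 ✓
(x_2, y_2) = (2281249·2281249 + 292·133500·133500, 2281249·133500 + 133500·2281249) = (10408194000001, 609093483000)
(x_3, y_3) = (2281249·10408194000001 + 292·133500·609093483000, 2281249·609093483000 + 133500·10408194000001) = (47487364308614281249, 2778987798000400500)
(x_4, y_4) = (2281249·47487364308614281249 + 292·133500·2778987798000400500, 2281249·2778987798000400500 + 133500·47487364308614281249) = (216661004683313632776000001, 12679126270400622186966000)
(x_5, y_5) = (2281249·216661004683313632776000001 + 292·133500·12679126270400622186966000, 2281249·12679126270400622186966000 + 133500·216661004683313632776000001) = (988515400545561595548925838281249, 57848488250447518938990000667500)

2281249 133500
10408194000001 609093483000
47487364308614281249 2778987798000400500
216661004683313632776000001 12679126270400622186966000
988515400545561595548925838281249 57848488250447518938990000667500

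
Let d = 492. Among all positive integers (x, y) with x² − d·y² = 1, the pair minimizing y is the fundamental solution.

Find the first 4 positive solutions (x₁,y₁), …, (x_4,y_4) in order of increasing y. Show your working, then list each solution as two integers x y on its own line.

29767 1342
1772148577 79894628
105503093353351 4756446782010
6281021157926249857 283170302640288712

[22; 5,1,1,10,1,1,5,44] for √492; ℓ=8 ⇒ convergent index 7
step 0: (22, 1)  from 22·(1,0) + (0,1)
step 1: (111, 5)  from 5·(22,1) + (1,0)
step 2: (133, 6)  from 1·(111,5) + (22,1)
step 3: (244, 11)  from 1·(133,6) + (111,5)
step 4: (2573, 116)  from 10·(244,11) + (133,6)
…
step 6: (5390, 243)  from 1·(2817,127) + (2573,116)
step 7: (29767, 1342)  from 5·(5390,243) + (2817,127)
(x₁, y₁) = (29767, 1342);  29767² − 492·1342² = 1 ✓
(29767+1342√492)^2 = 1772148577 + 79894628√492
(29767+1342√492)^3 = 105503093353351 + 4756446782010√492
(29767+1342√492)^4 = 6281021157926249857 + 283170302640288712√492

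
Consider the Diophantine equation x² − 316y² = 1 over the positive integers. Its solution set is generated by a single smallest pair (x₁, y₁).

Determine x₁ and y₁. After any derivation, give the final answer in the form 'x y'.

d=316: √d = [17; 1,3,2,8,2,3,1,34] (ℓ=8, even), read p_7/q_7
k=0  a_k=17  p_k/q_k = 17/1
k=1  a_k=1  p_k/q_k = 18/1
k=2  a_k=3  p_k/q_k = 71/4
k=3  a_k=2  p_k/q_k = 160/9
k=4  a_k=8  p_k/q_k = 1351/76
k=5  a_k=2  p_k/q_k = 2862/161
k=6  a_k=3  p_k/q_k = 9937/559
k=7  a_k=1  p_k/q_k = 12799/720
(x₁, y₁) = (12799, 720);  12799² − 316·720² = 1 ✓

12799 720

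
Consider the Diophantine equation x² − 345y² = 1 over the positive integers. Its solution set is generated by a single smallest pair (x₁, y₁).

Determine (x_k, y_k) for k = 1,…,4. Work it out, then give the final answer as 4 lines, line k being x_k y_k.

√345 = [18; 1,1,2,1,6,1,2,1,1,36, …], period ℓ=10 (even) → k=9
step 0: (18, 1)  from 18·(1,0) + (0,1)
step 1: (19, 1)  from 1·(18,1) + (1,0)
step 2: (37, 2)  from 1·(19,1) + (18,1)
step 3: (93, 5)  from 2·(37,2) + (19,1)
step 4: (130, 7)  from 1·(93,5) + (37,2)
…
step 6: (1003, 54)  from 1·(873,47) + (130,7)
…
step 8: (3882, 209)  from 1·(2879,155) + (1003,54)
step 9: (6761, 364)  from 1·(3882,209) + (2879,155)
fundamental: x₁=6761, y₁=364  (since 45711121 − 345·132496 = 1)
n=2: (6761,364)∘(6761,364) = (6761·6761+345·364·364, 6761·364+364·6761) = (91422241,4922008)
n=3: (91422241,4922008)∘(6761,364) = (6761·91422241+345·364·4922008, 6761·4922008+364·91422241) = (1236211536041,66555391812)
n=4: (1236211536041,66555391812)∘(6761,364) = (6761·1236211536041+345·364·66555391812, 6761·66555391812+364·1236211536041) = (16716052298924161,899962003159856)

6761 364
91422241 4922008
1236211536041 66555391812
16716052298924161 899962003159856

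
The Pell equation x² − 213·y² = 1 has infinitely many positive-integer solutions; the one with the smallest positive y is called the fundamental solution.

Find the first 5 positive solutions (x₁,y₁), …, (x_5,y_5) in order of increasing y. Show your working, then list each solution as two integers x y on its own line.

194399 13320
75581942401 5178789360
29386108041429599 2013502945575960
11425260034216163289601 782845918228863306720
4442118250753789746628859999 304368927313532092980546600

√213 → a₀=14, period (1,1,2,6,1,8,1,6,2,1,1,28); ℓ=12 even so k=11
step 0: (14, 1)  from 14·(1,0) + (0,1)
…
step 2: (29, 2)  from 1·(15,1) + (14,1)
…
step 4: (467, 32)  from 6·(73,5) + (29,2)
…
step 6: (4787, 328)  from 8·(540,37) + (467,32)
step 7: (5327, 365)  from 1·(4787,328) + (540,37)
step 8: (36749, 2518)  from 6·(5327,365) + (4787,328)
step 9: (78825, 5401)  from 2·(36749,2518) + (5327,365)
step 10: (115574, 7919)  from 1·(78825,5401) + (36749,2518)
step 11: (194399, 13320)  from 1·(115574,7919) + (78825,5401)
→ (194399, 13320).  Check: 194399²=37790971201, 213·13320²=37790971200, difference 1.
n=2: (194399,13320)∘(194399,13320) = (194399·194399+213·13320·13320, 194399·13320+13320·194399) = (75581942401,5178789360)
n=3: (75581942401,5178789360)∘(194399,13320) = (194399·75581942401+213·13320·5178789360, 194399·5178789360+13320·75581942401) = (29386108041429599,2013502945575960)
n=4: (29386108041429599,2013502945575960)∘(194399,13320) = (194399·29386108041429599+213·13320·2013502945575960, 194399·2013502945575960+13320·29386108041429599) = (11425260034216163289601,782845918228863306720)
n=5: (11425260034216163289601,782845918228863306720)∘(194399,13320) = (194399·11425260034216163289601+213·13320·782845918228863306720, 194399·782845918228863306720+13320·11425260034216163289601) = (4442118250753789746628859999,304368927313532092980546600)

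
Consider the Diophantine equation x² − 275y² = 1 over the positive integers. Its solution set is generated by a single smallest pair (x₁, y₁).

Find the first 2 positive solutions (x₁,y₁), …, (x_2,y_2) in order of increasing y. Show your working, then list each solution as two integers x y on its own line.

√275 = [16; 1,1,2,1,1,32, …], period ℓ=6 (even) → k=5
a_0=16:  p_0=16·1+0=16,  q_0=16·0+1=1
a_1=1:  p_1=1·16+1=17,  q_1=1·1+0=1
a_2=1:  p_2=1·17+16=33,  q_2=1·1+1=2
a_3=2:  p_3=2·33+17=83,  q_3=2·2+1=5
a_4=1:  p_4=1·83+33=116,  q_4=1·5+2=7
a_5=1:  p_5=1·116+83=199,  q_5=1·7+5=12
fundamental: x₁=199, y₁=12  (since 39601 − 275·144 = 1)
(199+12√275)^2 = 79201 + 4776√275

199 12
79201 4776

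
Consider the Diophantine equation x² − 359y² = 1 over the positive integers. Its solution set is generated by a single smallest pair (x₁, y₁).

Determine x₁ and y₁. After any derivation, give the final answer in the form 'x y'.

360 19

d=359: √d = [18; 1,17,1,36] (ℓ=4, even), read p_3/q_3
k=0  a_k=18  p_k/q_k = 18/1
k=1  a_k=1  p_k/q_k = 19/1
k=2  a_k=17  p_k/q_k = 341/18
k=3  a_k=1  p_k/q_k = 360/19
fundamental: x₁=360, y₁=19  (since 129600 − 359·361 = 1)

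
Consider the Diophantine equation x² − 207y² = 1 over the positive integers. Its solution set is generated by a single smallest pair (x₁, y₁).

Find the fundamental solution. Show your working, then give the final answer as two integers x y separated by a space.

√207 → a₀=14, period (2,1,1,2,1,1,2,28); ℓ=8 even so k=7
i=0: a=14 ⇒ p=14, q=1
i=1: a=2 ⇒ p=29, q=2
i=2: a=1 ⇒ p=43, q=3
i=3: a=1 ⇒ p=72, q=5
…
i=5: a=1 ⇒ p=259, q=18
i=6: a=1 ⇒ p=446, q=31
i=7: a=2 ⇒ p=1151, q=80
→ (1151, 80).  Check: 1151²=1324801, 207·80²=1324800, difference 1.

1151 80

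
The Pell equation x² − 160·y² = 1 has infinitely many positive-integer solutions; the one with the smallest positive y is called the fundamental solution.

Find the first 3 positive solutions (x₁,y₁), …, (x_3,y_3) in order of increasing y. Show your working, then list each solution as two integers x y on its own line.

√160 = [12; 1,1,1,5,1,1,1,24, …], period ℓ=8 (even) → k=7
a_0=12:  p_0=12·1+0=12,  q_0=12·0+1=1
…
a_5=1:  p_5=1·215+38=253,  q_5=1·17+3=20
a_6=1:  p_6=1·253+215=468,  q_6=1·20+17=37
a_7=1:  p_7=1·468+253=721,  q_7=1·37+20=57
fundamental: x₁=721, y₁=57  (since 519841 − 160·3249 = 1)
n=2: (721,57)∘(721,57) = (721·721+160·57·57, 721·57+57·721) = (1039681,82194)
n=3: (1039681,82194)∘(721,57) = (721·1039681+160·57·82194, 721·82194+57·1039681) = (1499219281,118523691)

721 57
1039681 82194
1499219281 118523691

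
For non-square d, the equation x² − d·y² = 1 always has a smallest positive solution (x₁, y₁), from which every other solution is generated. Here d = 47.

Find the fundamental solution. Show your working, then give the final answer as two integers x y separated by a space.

48 7

[6; 1,5,1,12] for √47; ℓ=4 ⇒ convergent index 3
k=0  a_k=6  p_k/q_k = 6/1
k=1  a_k=1  p_k/q_k = 7/1
k=2  a_k=5  p_k/q_k = 41/6
k=3  a_k=1  p_k/q_k = 48/7
fundamental: x₁=48, y₁=7  (since 2304 − 47·49 = 1)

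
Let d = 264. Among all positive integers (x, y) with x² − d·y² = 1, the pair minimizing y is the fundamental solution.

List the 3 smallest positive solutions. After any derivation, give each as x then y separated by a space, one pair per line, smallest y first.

√264 → a₀=16, period (4,32); ℓ=2 even so k=1
i=0: a=16 ⇒ p=16, q=1
i=1: a=4 ⇒ p=65, q=4
→ (65, 4).  Check: 65²=4225, 264·4²=4224, difference 1.
(x_2, y_2) = (65·65 + 264·4·4, 65·4 + 4·65) = (8449, 520)
(x_3, y_3) = (65·8449 + 264·4·520, 65·520 + 4·8449) = (1098305, 67596)

65 4
8449 520
1098305 67596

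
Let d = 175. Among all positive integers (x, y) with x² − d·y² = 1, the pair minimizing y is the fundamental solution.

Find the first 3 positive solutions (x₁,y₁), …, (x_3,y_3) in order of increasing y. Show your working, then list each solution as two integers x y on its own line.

2024 153
8193151 619344
33165873224 2507104359

√175 → a₀=13, period (4,2,1,2,4,26); ℓ=6 even so k=5
step 0: (13, 1)  from 13·(1,0) + (0,1)
step 1: (53, 4)  from 4·(13,1) + (1,0)
step 2: (119, 9)  from 2·(53,4) + (13,1)
step 3: (172, 13)  from 1·(119,9) + (53,4)
step 4: (463, 35)  from 2·(172,13) + (119,9)
step 5: (2024, 153)  from 4·(463,35) + (172,13)
fundamental: x₁=2024, y₁=153  (since 4096576 − 175·23409 = 1)
k=2:  x_2 = 2024·2024+175·153·153 = 8193151,  y_2 = 2024·153+153·2024 = 619344
k=3:  x_3 = 2024·8193151+175·153·619344 = 33165873224,  y_3 = 2024·619344+153·8193151 = 2507104359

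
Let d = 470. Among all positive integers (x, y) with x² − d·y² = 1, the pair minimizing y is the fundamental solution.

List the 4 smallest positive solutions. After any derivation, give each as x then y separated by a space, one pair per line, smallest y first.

[21; 1,2,8,2,1,42] for √470; ℓ=6 ⇒ convergent index 5
k=0  a_k=21  p_k/q_k = 21/1
…
k=3  a_k=8  p_k/q_k = 542/25
k=4  a_k=2  p_k/q_k = 1149/53
k=5  a_k=1  p_k/q_k = 1691/78
→ (1691, 78).  Check: 1691²=2859481, 470·78²=2859480, difference 1.
n=2: (1691,78)∘(1691,78) = (1691·1691+470·78·78, 1691·78+78·1691) = (5718961,263796)
n=3: (5718961,263796)∘(1691,78) = (1691·5718961+470·78·263796, 1691·263796+78·5718961) = (19341524411,892157994)
n=4: (19341524411,892157994)∘(1691,78) = (1691·19341524411+470·78·892157994, 1691·892157994+78·19341524411) = (65413029839041,3017278071912)

1691 78
5718961 263796
19341524411 892157994
65413029839041 3017278071912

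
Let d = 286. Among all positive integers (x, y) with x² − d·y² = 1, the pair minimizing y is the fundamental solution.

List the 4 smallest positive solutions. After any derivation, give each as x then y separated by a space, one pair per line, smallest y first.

√286 → a₀=16, period (1,10,3,3,2,3,3,10,1,32); ℓ=10 even so k=9
a_0=16:  p_0=16·1+0=16,  q_0=16·0+1=1
a_1=1:  p_1=1·16+1=17,  q_1=1·1+0=1
a_2=10:  p_2=10·17+16=186,  q_2=10·1+1=11
…
a_4=3:  p_4=3·575+186=1911,  q_4=3·34+11=113
…
a_6=3:  p_6=3·4397+1911=15102,  q_6=3·260+113=893
…
a_8=10:  p_8=10·49703+15102=512132,  q_8=10·2939+893=30283
a_9=1:  p_9=1·512132+49703=561835,  q_9=1·30283+2939=33222
→ (561835, 33222).  Check: 561835²=315658567225, 286·33222²=315658567224, difference 1.
k=2:  x_2 = 561835·561835+286·33222·33222 = 631317134449,  y_2 = 561835·33222+33222·561835 = 37330564740
k=3:  x_3 = 561835·631317134449+286·33222·37330564740 = 709392124465745995,  y_3 = 561835·37330564740+33222·631317134449 = 41947235681362578
k=4:  x_4 = 561835·709392124465745995+286·33222·41947235681362578 = 797122648497793485067201,  y_4 = 561835·41947235681362578+33222·709392124465745995 = 47134850318039357456520

561835 33222
631317134449 37330564740
709392124465745995 41947235681362578
797122648497793485067201 47134850318039357456520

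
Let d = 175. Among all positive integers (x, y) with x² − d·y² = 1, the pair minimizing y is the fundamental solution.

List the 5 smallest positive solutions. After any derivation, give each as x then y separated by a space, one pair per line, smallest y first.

2024 153
8193151 619344
33165873224 2507104359
134255446617601 10148757825888
543466014742175624 41082169172090265

√175 = [13; 4,2,1,2,4,26, …], period ℓ=6 (even) → k=5
i=0: a=13 ⇒ p=13, q=1
i=1: a=4 ⇒ p=53, q=4
…
i=4: a=2 ⇒ p=463, q=35
i=5: a=4 ⇒ p=2024, q=153
(x₁, y₁) = (2024, 153);  2024² − 175·153² = 1 ✓
k=2:  x_2 = 2024·2024+175·153·153 = 8193151,  y_2 = 2024·153+153·2024 = 619344
k=3:  x_3 = 2024·8193151+175·153·619344 = 33165873224,  y_3 = 2024·619344+153·8193151 = 2507104359
k=4:  x_4 = 2024·33165873224+175·153·2507104359 = 134255446617601,  y_4 = 2024·2507104359+153·33165873224 = 10148757825888
k=5:  x_5 = 2024·134255446617601+175·153·10148757825888 = 543466014742175624,  y_5 = 2024·10148757825888+153·134255446617601 = 41082169172090265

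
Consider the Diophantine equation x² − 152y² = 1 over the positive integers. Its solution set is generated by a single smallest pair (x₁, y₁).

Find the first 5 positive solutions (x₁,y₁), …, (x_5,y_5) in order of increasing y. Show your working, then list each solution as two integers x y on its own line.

√152 → a₀=12, period (3,24); ℓ=2 even so k=1
step 0: (12, 1)  from 12·(1,0) + (0,1)
step 1: (37, 3)  from 3·(12,1) + (1,0)
(x₁, y₁) = (37, 3);  37² − 152·3² = 1 ✓
(x_2, y_2) = (37·37 + 152·3·3, 37·3 + 3·37) = (2737, 222)
(x_3, y_3) = (37·2737 + 152·3·222, 37·222 + 3·2737) = (202501, 16425)
(x_4, y_4) = (37·202501 + 152·3·16425, 37·16425 + 3·202501) = (14982337, 1215228)
(x_5, y_5) = (37·14982337 + 152·3·1215228, 37·1215228 + 3·14982337) = (1108490437, 89910447)

37 3
2737 222
202501 16425
14982337 1215228
1108490437 89910447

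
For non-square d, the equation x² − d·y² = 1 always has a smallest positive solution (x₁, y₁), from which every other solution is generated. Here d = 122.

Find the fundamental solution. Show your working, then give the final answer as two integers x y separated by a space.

[11; 22] for √122; ℓ=1 ⇒ convergent index 1
k=0  a_k=11  p_k/q_k = 11/1
k=1  a_k=22  p_k/q_k = 243/22
fundamental: x₁=243, y₁=22  (since 59049 − 122·484 = 1)

243 22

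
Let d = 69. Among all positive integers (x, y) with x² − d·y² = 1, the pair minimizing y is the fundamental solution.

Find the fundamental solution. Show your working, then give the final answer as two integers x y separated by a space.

7775 936

√69 → a₀=8, period (3,3,1,4,1,3,3,16); ℓ=8 even so k=7
i=0: a=8 ⇒ p=8, q=1
i=1: a=3 ⇒ p=25, q=3
i=2: a=3 ⇒ p=83, q=10
i=3: a=1 ⇒ p=108, q=13
…
i=6: a=3 ⇒ p=2384, q=287
i=7: a=3 ⇒ p=7775, q=936
→ (7775, 936).  Check: 7775²=60450625, 69·936²=60450624, difference 1.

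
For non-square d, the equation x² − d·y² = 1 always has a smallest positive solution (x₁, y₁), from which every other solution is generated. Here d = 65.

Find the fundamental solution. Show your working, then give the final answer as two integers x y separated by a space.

√65 = [8; 16, …], period ℓ=1 (odd) → k=1
i=0: a=8 ⇒ p=8, q=1
i=1: a=16 ⇒ p=129, q=16
→ (129, 16).  Check: 129²=16641, 65·16²=16640, difference 1.

129 16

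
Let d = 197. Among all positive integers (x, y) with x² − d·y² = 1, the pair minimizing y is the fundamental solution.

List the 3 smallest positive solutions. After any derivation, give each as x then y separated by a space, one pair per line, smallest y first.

393 28
308897 22008
242792649 17298260

[14; 28] for √197; ℓ=1 ⇒ convergent index 1
k=0  a_k=14  p_k/q_k = 14/1
k=1  a_k=28  p_k/q_k = 393/28
(x₁, y₁) = (393, 28);  393² − 197·28² = 1 ✓
k=2:  x_2 = 393·393+197·28·28 = 308897,  y_2 = 393·28+28·393 = 22008
k=3:  x_3 = 393·308897+197·28·22008 = 242792649,  y_3 = 393·22008+28·308897 = 17298260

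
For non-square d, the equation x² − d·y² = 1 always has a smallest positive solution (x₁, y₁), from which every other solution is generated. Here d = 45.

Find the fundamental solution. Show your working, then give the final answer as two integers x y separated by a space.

161 24

d=45: √d = [6; 1,2,2,2,1,12] (ℓ=6, even), read p_5/q_5
i=0: a=6 ⇒ p=6, q=1
i=1: a=1 ⇒ p=7, q=1
i=2: a=2 ⇒ p=20, q=3
i=3: a=2 ⇒ p=47, q=7
i=4: a=2 ⇒ p=114, q=17
i=5: a=1 ⇒ p=161, q=24
→ (161, 24).  Check: 161²=25921, 45·24²=25920, difference 1.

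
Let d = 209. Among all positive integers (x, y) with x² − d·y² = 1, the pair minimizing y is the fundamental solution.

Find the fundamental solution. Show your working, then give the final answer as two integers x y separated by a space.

[14; 2,5,3,2,3,5,2,28] for √209; ℓ=8 ⇒ convergent index 7
k=0  a_k=14  p_k/q_k = 14/1
…
k=4  a_k=2  p_k/q_k = 1171/81
…
k=6  a_k=5  p_k/q_k = 21266/1471
k=7  a_k=2  p_k/q_k = 46551/3220
fundamental: x₁=46551, y₁=3220  (since 2166995601 − 209·10368400 = 1)

46551 3220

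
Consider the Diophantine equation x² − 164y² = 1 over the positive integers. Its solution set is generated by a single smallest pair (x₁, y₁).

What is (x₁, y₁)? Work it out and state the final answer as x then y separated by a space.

d=164: √d = [12; 1,4,6,4,1,24] (ℓ=6, even), read p_5/q_5
step 0: (12, 1)  from 12·(1,0) + (0,1)
step 1: (13, 1)  from 1·(12,1) + (1,0)
…
step 4: (1652, 129)  from 4·(397,31) + (64,5)
step 5: (2049, 160)  from 1·(1652,129) + (397,31)
fundamental: x₁=2049, y₁=160  (since 4198401 − 164·25600 = 1)

2049 160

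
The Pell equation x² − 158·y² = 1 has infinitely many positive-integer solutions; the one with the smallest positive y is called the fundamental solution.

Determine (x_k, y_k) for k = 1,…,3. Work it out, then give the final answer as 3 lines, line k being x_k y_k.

d=158: √d = [12; 1,1,3,12,3,1,1,24] (ℓ=8, even), read p_7/q_7
i=0: a=12 ⇒ p=12, q=1
i=1: a=1 ⇒ p=13, q=1
…
i=3: a=3 ⇒ p=88, q=7
…
i=5: a=3 ⇒ p=3331, q=265
i=6: a=1 ⇒ p=4412, q=351
i=7: a=1 ⇒ p=7743, q=616
fundamental: x₁=7743, y₁=616  (since 59954049 − 158·379456 = 1)
(7743+616√158)^2 = 119908097 + 9539376√158
(7743+616√158)^3 = 1856896782399 + 147726776120√158

7743 616
119908097 9539376
1856896782399 147726776120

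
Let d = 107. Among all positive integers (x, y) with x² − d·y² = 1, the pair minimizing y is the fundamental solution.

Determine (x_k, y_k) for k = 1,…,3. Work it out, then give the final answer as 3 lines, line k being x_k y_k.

962 93
1850887 178932
3561105626 344265075

√107 → a₀=10, period (2,1,9,1,2,20); ℓ=6 even so k=5
i=0: a=10 ⇒ p=10, q=1
i=1: a=2 ⇒ p=21, q=2
i=2: a=1 ⇒ p=31, q=3
i=3: a=9 ⇒ p=300, q=29
i=4: a=1 ⇒ p=331, q=32
i=5: a=2 ⇒ p=962, q=93
→ (962, 93).  Check: 962²=925444, 107·93²=925443, difference 1.
k=2:  x_2 = 962·962+107·93·93 = 1850887,  y_2 = 962·93+93·962 = 178932
k=3:  x_3 = 962·1850887+107·93·178932 = 3561105626,  y_3 = 962·178932+93·1850887 = 344265075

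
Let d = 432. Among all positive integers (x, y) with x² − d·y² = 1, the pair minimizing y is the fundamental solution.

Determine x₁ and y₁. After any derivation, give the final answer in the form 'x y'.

d=432: √d = [20; 1,3,1,1,1,3,1,40] (ℓ=8, even), read p_7/q_7
i=0: a=20 ⇒ p=20, q=1
…
i=3: a=1 ⇒ p=104, q=5
…
i=6: a=3 ⇒ p=1060, q=51
i=7: a=1 ⇒ p=1351, q=65
→ (1351, 65).  Check: 1351²=1825201, 432·65²=1825200, difference 1.

1351 65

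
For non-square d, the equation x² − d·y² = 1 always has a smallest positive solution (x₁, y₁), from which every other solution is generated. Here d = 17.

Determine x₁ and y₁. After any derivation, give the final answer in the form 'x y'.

33 8

√17 = [4; 8, …], period ℓ=1 (odd) → k=1
k=0  a_k=4  p_k/q_k = 4/1
k=1  a_k=8  p_k/q_k = 33/8
→ (33, 8).  Check: 33²=1089, 17·8²=1088, difference 1.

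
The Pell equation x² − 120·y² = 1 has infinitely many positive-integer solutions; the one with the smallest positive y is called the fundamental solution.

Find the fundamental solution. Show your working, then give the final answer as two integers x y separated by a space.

11 1

[10; 1,20] for √120; ℓ=2 ⇒ convergent index 1
a_0=10:  p_0=10·1+0=10,  q_0=10·0+1=1
a_1=1:  p_1=1·10+1=11,  q_1=1·1+0=1
fundamental: x₁=11, y₁=1  (since 121 − 120·1 = 1)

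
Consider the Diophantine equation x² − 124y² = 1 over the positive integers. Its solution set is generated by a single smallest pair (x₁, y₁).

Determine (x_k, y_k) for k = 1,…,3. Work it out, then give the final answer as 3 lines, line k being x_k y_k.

[11; 7,2,1,1,1,…,2,7,22] for √124; ℓ=16 ⇒ convergent index 15
i=0: a=11 ⇒ p=11, q=1
i=1: a=7 ⇒ p=78, q=7
i=2: a=2 ⇒ p=167, q=15
i=3: a=1 ⇒ p=245, q=22
i=4: a=1 ⇒ p=412, q=37
i=5: a=1 ⇒ p=657, q=59
…
i=7: a=1 ⇒ p=3040, q=273
…
i=10: a=3 ⇒ p=67292, q=6043
…
i=14: a=2 ⇒ p=626251, q=56239
i=15: a=7 ⇒ p=4620799, q=414960
→ (4620799, 414960).  Check: 4620799²=21351783398401, 124·414960²=21351783398400, difference 1.
(x_2, y_2) = (4620799·4620799 + 124·414960·414960, 4620799·414960 + 414960·4620799) = (42703566796801, 3834893506080)
(x_3, y_3) = (4620799·42703566796801 + 124·414960·3834893506080, 4620799·3834893506080 + 414960·42703566796801) = (394649197502177907199, 35440544156001500880)

4620799 414960
42703566796801 3834893506080
394649197502177907199 35440544156001500880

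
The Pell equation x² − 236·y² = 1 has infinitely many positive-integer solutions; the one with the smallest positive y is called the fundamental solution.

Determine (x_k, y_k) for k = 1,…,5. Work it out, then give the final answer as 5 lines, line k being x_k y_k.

√236 → a₀=15, period (2,1,3,5,1,6,1,5,3,1,2,30); ℓ=12 even so k=11
a_0=15:  p_0=15·1+0=15,  q_0=15·0+1=1
…
a_2=1:  p_2=1·31+15=46,  q_2=1·2+1=3
…
a_4=5:  p_4=5·169+46=891,  q_4=5·11+3=58
a_5=1:  p_5=1·891+169=1060,  q_5=1·58+11=69
…
a_10=1:  p_10=1·154729+48806=203535,  q_10=1·10072+3177=13249
a_11=2:  p_11=2·203535+154729=561799,  q_11=2·13249+10072=36570
(x₁, y₁) = (561799, 36570);  561799² − 236·36570² = 1 ✓
(561799+36570√236)^2 = 631236232801 + 41089978860√236
(561799+36570√236)^3 = 709255768702176199 + 46168618067101710√236
(561799+36570√236)^4 = 796918363201596536611201 + 51874966922918257173720√236
(561799+36570√236)^5 = 895415879055878209574570044999 + 58286609084610939305810342850√236

561799 36570
631236232801 41089978860
709255768702176199 46168618067101710
796918363201596536611201 51874966922918257173720
895415879055878209574570044999 58286609084610939305810342850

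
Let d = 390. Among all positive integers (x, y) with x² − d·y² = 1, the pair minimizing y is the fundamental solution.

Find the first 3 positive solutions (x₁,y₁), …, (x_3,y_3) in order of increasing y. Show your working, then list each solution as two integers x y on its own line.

d=390: √d = [19; 1,2,1,38] (ℓ=4, even), read p_3/q_3
a_0=19:  p_0=19·1+0=19,  q_0=19·0+1=1
a_1=1:  p_1=1·19+1=20,  q_1=1·1+0=1
a_2=2:  p_2=2·20+19=59,  q_2=2·1+1=3
a_3=1:  p_3=1·59+20=79,  q_3=1·3+1=4
fundamental: x₁=79, y₁=4  (since 6241 − 390·16 = 1)
(x_2, y_2) = (79·79 + 390·4·4, 79·4 + 4·79) = (12481, 632)
(x_3, y_3) = (79·12481 + 390·4·632, 79·632 + 4·12481) = (1971919, 99852)

79 4
12481 632
1971919 99852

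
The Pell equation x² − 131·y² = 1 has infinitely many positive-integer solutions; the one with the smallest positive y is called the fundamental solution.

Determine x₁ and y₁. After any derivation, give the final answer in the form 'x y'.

10610 927

[11; 2,4,11,4,2,22] for √131; ℓ=6 ⇒ convergent index 5
a_0=11:  p_0=11·1+0=11,  q_0=11·0+1=1
…
a_4=4:  p_4=4·1156+103=4727,  q_4=4·101+9=413
a_5=2:  p_5=2·4727+1156=10610,  q_5=2·413+101=927
→ (10610, 927).  Check: 10610²=112572100, 131·927²=112572099, difference 1.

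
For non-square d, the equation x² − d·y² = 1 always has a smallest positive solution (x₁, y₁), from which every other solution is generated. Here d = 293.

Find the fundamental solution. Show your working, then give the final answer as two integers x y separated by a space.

12320649 719780

d=293: √d = [17; 8,1,1,8,34] (ℓ=5, odd), read p_9/q_9
k=0  a_k=17  p_k/q_k = 17/1
…
k=3  a_k=1  p_k/q_k = 291/17
…
k=5  a_k=34  p_k/q_k = 84679/4947
k=6  a_k=8  p_k/q_k = 679914/39721
…
k=8  a_k=1  p_k/q_k = 1444507/84389
k=9  a_k=8  p_k/q_k = 12320649/719780
(x₁, y₁) = (12320649, 719780);  12320649² − 293·719780² = 1 ✓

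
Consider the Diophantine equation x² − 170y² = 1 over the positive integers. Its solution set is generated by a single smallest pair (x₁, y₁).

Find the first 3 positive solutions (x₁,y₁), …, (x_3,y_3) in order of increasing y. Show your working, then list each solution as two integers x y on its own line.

d=170: √d = [13; 26] (ℓ=1, odd), read p_1/q_1
k=0  a_k=13  p_k/q_k = 13/1
k=1  a_k=26  p_k/q_k = 339/26
→ (339, 26).  Check: 339²=114921, 170·26²=114920, difference 1.
(339+26√170)^2 = 229841 + 17628√170
(339+26√170)^3 = 155831859 + 11951758√170

339 26
229841 17628
155831859 11951758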